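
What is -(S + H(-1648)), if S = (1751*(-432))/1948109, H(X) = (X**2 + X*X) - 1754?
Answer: -10578336311454/1948109 ≈ -5.4301e+6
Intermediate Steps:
H(X) = -1754 + 2*X**2 (H(X) = (X**2 + X**2) - 1754 = 2*X**2 - 1754 = -1754 + 2*X**2)
S = -756432/1948109 (S = -756432*1/1948109 = -756432/1948109 ≈ -0.38829)
-(S + H(-1648)) = -(-756432/1948109 + (-1754 + 2*(-1648)**2)) = -(-756432/1948109 + (-1754 + 2*2715904)) = -(-756432/1948109 + (-1754 + 5431808)) = -(-756432/1948109 + 5430054) = -1*10578336311454/1948109 = -10578336311454/1948109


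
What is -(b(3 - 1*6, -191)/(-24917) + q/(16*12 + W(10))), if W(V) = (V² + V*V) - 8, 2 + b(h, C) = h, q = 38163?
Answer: -316969797/3189376 ≈ -99.383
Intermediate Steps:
b(h, C) = -2 + h
W(V) = -8 + 2*V² (W(V) = (V² + V²) - 8 = 2*V² - 8 = -8 + 2*V²)
-(b(3 - 1*6, -191)/(-24917) + q/(16*12 + W(10))) = -((-2 + (3 - 1*6))/(-24917) + 38163/(16*12 + (-8 + 2*10²))) = -((-2 + (3 - 6))*(-1/24917) + 38163/(192 + (-8 + 2*100))) = -((-2 - 3)*(-1/24917) + 38163/(192 + (-8 + 200))) = -(-5*(-1/24917) + 38163/(192 + 192)) = -(5/24917 + 38163/384) = -(5/24917 + 38163*(1/384)) = -(5/24917 + 12721/128) = -1*316969797/3189376 = -316969797/3189376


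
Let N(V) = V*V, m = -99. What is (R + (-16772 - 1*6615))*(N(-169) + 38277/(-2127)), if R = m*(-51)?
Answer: -371105922620/709 ≈ -5.2342e+8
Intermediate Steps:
N(V) = V²
R = 5049 (R = -99*(-51) = 5049)
(R + (-16772 - 1*6615))*(N(-169) + 38277/(-2127)) = (5049 + (-16772 - 1*6615))*((-169)² + 38277/(-2127)) = (5049 + (-16772 - 6615))*(28561 + 38277*(-1/2127)) = (5049 - 23387)*(28561 - 12759/709) = -18338*20236990/709 = -371105922620/709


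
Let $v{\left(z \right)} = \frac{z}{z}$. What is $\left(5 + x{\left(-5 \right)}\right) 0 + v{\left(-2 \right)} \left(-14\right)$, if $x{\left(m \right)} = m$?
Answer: $-14$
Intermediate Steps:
$v{\left(z \right)} = 1$
$\left(5 + x{\left(-5 \right)}\right) 0 + v{\left(-2 \right)} \left(-14\right) = \left(5 - 5\right) 0 + 1 \left(-14\right) = 0 \cdot 0 - 14 = 0 - 14 = -14$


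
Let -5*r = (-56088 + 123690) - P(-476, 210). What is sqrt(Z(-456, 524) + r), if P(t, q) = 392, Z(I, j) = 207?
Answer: I*sqrt(13235) ≈ 115.04*I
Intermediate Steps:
r = -13442 (r = -((-56088 + 123690) - 1*392)/5 = -(67602 - 392)/5 = -1/5*67210 = -13442)
sqrt(Z(-456, 524) + r) = sqrt(207 - 13442) = sqrt(-13235) = I*sqrt(13235)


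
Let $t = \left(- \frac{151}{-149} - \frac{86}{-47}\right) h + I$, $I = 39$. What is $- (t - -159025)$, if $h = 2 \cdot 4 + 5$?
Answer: $- \frac{1114184035}{7003} \approx -1.591 \cdot 10^{5}$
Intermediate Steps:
$h = 13$ ($h = 8 + 5 = 13$)
$t = \frac{531960}{7003}$ ($t = \left(- \frac{151}{-149} - \frac{86}{-47}\right) 13 + 39 = \left(\left(-151\right) \left(- \frac{1}{149}\right) - - \frac{86}{47}\right) 13 + 39 = \left(\frac{151}{149} + \frac{86}{47}\right) 13 + 39 = \frac{19911}{7003} \cdot 13 + 39 = \frac{258843}{7003} + 39 = \frac{531960}{7003} \approx 75.962$)
$- (t - -159025) = - (\frac{531960}{7003} - -159025) = - (\frac{531960}{7003} + 159025) = \left(-1\right) \frac{1114184035}{7003} = - \frac{1114184035}{7003}$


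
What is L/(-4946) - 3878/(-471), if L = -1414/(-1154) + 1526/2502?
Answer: 2307407059468/280257272847 ≈ 8.2332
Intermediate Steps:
L = 1324708/721827 (L = -1414*(-1/1154) + 1526*(1/2502) = 707/577 + 763/1251 = 1324708/721827 ≈ 1.8352)
L/(-4946) - 3878/(-471) = (1324708/721827)/(-4946) - 3878/(-471) = (1324708/721827)*(-1/4946) - 3878*(-1/471) = -662354/1785078171 + 3878/471 = 2307407059468/280257272847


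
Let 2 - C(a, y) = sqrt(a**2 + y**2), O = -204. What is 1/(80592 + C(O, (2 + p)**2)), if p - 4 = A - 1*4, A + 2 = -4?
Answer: 40297/3247675482 + sqrt(2617)/1623837741 ≈ 1.2439e-5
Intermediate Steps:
A = -6 (A = -2 - 4 = -6)
p = -6 (p = 4 + (-6 - 1*4) = 4 + (-6 - 4) = 4 - 10 = -6)
C(a, y) = 2 - sqrt(a**2 + y**2)
1/(80592 + C(O, (2 + p)**2)) = 1/(80592 + (2 - sqrt((-204)**2 + ((2 - 6)**2)**2))) = 1/(80592 + (2 - sqrt(41616 + ((-4)**2)**2))) = 1/(80592 + (2 - sqrt(41616 + 16**2))) = 1/(80592 + (2 - sqrt(41616 + 256))) = 1/(80592 + (2 - sqrt(41872))) = 1/(80592 + (2 - 4*sqrt(2617))) = 1/(80594 - 4*sqrt(2617))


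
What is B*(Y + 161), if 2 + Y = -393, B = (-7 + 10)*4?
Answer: -2808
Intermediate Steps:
B = 12 (B = 3*4 = 12)
Y = -395 (Y = -2 - 393 = -395)
B*(Y + 161) = 12*(-395 + 161) = 12*(-234) = -2808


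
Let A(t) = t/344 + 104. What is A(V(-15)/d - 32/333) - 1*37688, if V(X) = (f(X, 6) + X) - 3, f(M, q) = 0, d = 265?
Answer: -570455220997/15178140 ≈ -37584.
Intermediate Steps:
V(X) = -3 + X (V(X) = (0 + X) - 3 = X - 3 = -3 + X)
A(t) = 104 + t/344 (A(t) = t*(1/344) + 104 = t/344 + 104 = 104 + t/344)
A(V(-15)/d - 32/333) - 1*37688 = (104 + ((-3 - 15)/265 - 32/333)/344) - 1*37688 = (104 + (-18*1/265 - 32*1/333)/344) - 37688 = (104 + (-18/265 - 32/333)/344) - 37688 = (104 + (1/344)*(-14474/88245)) - 37688 = (104 - 7237/15178140) - 37688 = 1578519323/15178140 - 37688 = -570455220997/15178140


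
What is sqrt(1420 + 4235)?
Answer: sqrt(5655) ≈ 75.200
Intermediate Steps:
sqrt(1420 + 4235) = sqrt(5655)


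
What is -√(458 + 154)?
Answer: -6*√17 ≈ -24.739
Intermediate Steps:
-√(458 + 154) = -√612 = -6*√17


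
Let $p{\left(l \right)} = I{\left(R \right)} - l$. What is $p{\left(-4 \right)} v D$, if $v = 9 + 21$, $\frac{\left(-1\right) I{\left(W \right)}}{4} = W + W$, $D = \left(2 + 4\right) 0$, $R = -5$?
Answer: $0$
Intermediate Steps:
$D = 0$ ($D = 6 \cdot 0 = 0$)
$I{\left(W \right)} = - 8 W$ ($I{\left(W \right)} = - 4 \left(W + W\right) = - 4 \cdot 2 W = - 8 W$)
$p{\left(l \right)} = 40 - l$ ($p{\left(l \right)} = \left(-8\right) \left(-5\right) - l = 40 - l$)
$v = 30$
$p{\left(-4 \right)} v D = \left(40 - -4\right) 30 \cdot 0 = \left(40 + 4\right) 30 \cdot 0 = 44 \cdot 30 \cdot 0 = 1320 \cdot 0 = 0$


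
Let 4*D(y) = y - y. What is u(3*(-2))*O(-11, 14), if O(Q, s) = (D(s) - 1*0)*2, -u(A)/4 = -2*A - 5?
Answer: 0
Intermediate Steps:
u(A) = 20 + 8*A (u(A) = -4*(-2*A - 5) = -4*(-5 - 2*A) = 20 + 8*A)
D(y) = 0 (D(y) = (y - y)/4 = (¼)*0 = 0)
O(Q, s) = 0 (O(Q, s) = (0 - 1*0)*2 = (0 + 0)*2 = 0*2 = 0)
u(3*(-2))*O(-11, 14) = (20 + 8*(3*(-2)))*0 = (20 + 8*(-6))*0 = (20 - 48)*0 = -28*0 = 0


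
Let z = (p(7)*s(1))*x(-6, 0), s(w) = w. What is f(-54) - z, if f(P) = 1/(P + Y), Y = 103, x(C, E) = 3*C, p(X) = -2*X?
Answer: -12347/49 ≈ -251.98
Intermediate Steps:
f(P) = 1/(103 + P) (f(P) = 1/(P + 103) = 1/(103 + P))
z = 252 (z = (-2*7*1)*(3*(-6)) = -14*1*(-18) = -14*(-18) = 252)
f(-54) - z = 1/(103 - 54) - 1*252 = 1/49 - 252 = -12347/49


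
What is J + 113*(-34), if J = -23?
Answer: -3865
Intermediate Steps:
J + 113*(-34) = -23 + 113*(-34) = -23 - 3842 = -3865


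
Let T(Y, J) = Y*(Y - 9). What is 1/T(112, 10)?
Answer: 1/11536 ≈ 8.6685e-5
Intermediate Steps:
T(Y, J) = Y*(-9 + Y)
1/T(112, 10) = 1/(112*(-9 + 112)) = 1/(112*103) = 1/11536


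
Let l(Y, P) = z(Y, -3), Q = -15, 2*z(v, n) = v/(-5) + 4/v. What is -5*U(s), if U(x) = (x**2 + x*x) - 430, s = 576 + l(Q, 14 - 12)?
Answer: -299823541/90 ≈ -3.3314e+6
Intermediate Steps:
z(v, n) = 2/v - v/10 (z(v, n) = (v/(-5) + 4/v)/2 = (v*(-1/5) + 4/v)/2 = (-v/5 + 4/v)/2 = (4/v - v/5)/2 = 2/v - v/10)
l(Y, P) = 2/Y - Y/10
s = 17321/30 (s = 576 + (2/(-15) - 1/10*(-15)) = 576 + (2*(-1/15) + 3/2) = 576 + (-2/15 + 3/2) = 576 + 41/30 = 17321/30 ≈ 577.37)
U(x) = -430 + 2*x**2 (U(x) = (x**2 + x**2) - 430 = 2*x**2 - 430 = -430 + 2*x**2)
-5*U(s) = -5*(-430 + 2*(17321/30)**2) = -5*(-430 + 2*(300017041/900)) = -5*(-430 + 300017041/450) = -5*299823541/450 = -299823541/90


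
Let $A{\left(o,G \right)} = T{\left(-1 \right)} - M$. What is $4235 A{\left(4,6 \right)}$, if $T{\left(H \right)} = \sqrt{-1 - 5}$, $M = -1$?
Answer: $4235 + 4235 i \sqrt{6} \approx 4235.0 + 10374.0 i$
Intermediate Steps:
$T{\left(H \right)} = i \sqrt{6}$ ($T{\left(H \right)} = \sqrt{-6} = i \sqrt{6}$)
$A{\left(o,G \right)} = 1 + i \sqrt{6}$ ($A{\left(o,G \right)} = i \sqrt{6} - -1 = i \sqrt{6} + 1 = 1 + i \sqrt{6}$)
$4235 A{\left(4,6 \right)} = 4235 \left(1 + i \sqrt{6}\right) = 4235 + 4235 i \sqrt{6}$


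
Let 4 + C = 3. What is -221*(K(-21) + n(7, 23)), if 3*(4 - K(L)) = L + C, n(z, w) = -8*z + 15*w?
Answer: -199121/3 ≈ -66374.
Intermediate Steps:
C = -1 (C = -4 + 3 = -1)
K(L) = 13/3 - L/3 (K(L) = 4 - (L - 1)/3 = 4 - (-1 + L)/3 = 4 + (1/3 - L/3) = 13/3 - L/3)
-221*(K(-21) + n(7, 23)) = -221*((13/3 - 1/3*(-21)) + (-8*7 + 15*23)) = -221*((13/3 + 7) + (-56 + 345)) = -221*(34/3 + 289) = -221*901/3 = -199121/3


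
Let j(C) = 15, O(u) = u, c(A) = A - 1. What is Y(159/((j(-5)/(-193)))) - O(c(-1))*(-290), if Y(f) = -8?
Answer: -588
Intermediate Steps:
c(A) = -1 + A
Y(159/((j(-5)/(-193)))) - O(c(-1))*(-290) = -8 - (-1 - 1)*(-290) = -8 - (-2)*(-290) = -8 - 1*580 = -8 - 580 = -588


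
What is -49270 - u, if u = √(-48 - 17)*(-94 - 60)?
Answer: -49270 + 154*I*√65 ≈ -49270.0 + 1241.6*I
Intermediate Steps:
u = -154*I*√65 (u = √(-65)*(-154) = (I*√65)*(-154) = -154*I*√65 ≈ -1241.6*I)
-49270 - u = -49270 - (-154)*I*√65 = -49270 + 154*I*√65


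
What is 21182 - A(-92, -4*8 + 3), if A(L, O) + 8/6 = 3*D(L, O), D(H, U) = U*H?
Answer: 39538/3 ≈ 13179.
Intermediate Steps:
D(H, U) = H*U
A(L, O) = -4/3 + 3*L*O (A(L, O) = -4/3 + 3*(L*O) = -4/3 + 3*L*O)
21182 - A(-92, -4*8 + 3) = 21182 - (-4/3 + 3*(-92)*(-4*8 + 3)) = 21182 - (-4/3 + 3*(-92)*(-32 + 3)) = 21182 - (-4/3 + 3*(-92)*(-29)) = 21182 - (-4/3 + 8004) = 21182 - 1*24008/3 = 21182 - 24008/3 = 39538/3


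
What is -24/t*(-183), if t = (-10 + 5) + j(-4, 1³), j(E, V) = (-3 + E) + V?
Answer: -4392/11 ≈ -399.27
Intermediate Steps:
j(E, V) = -3 + E + V
t = -11 (t = (-10 + 5) + (-3 - 4 + 1³) = -5 + (-3 - 4 + 1) = -5 - 6 = -11)
-24/t*(-183) = -24/(-11)*(-183) = -24*(-1/11)*(-183) = (24/11)*(-183) = -4392/11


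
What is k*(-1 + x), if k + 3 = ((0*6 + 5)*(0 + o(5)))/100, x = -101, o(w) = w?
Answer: 561/2 ≈ 280.50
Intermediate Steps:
k = -11/4 (k = -3 + ((0*6 + 5)*(0 + 5))/100 = -3 + ((0 + 5)*5)*(1/100) = -3 + (5*5)*(1/100) = -3 + 25*(1/100) = -3 + ¼ = -11/4 ≈ -2.7500)
k*(-1 + x) = -11*(-1 - 101)/4 = -11/4*(-102) = 561/2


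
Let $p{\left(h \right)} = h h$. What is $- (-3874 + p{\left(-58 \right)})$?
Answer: $510$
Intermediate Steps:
$p{\left(h \right)} = h^{2}$
$- (-3874 + p{\left(-58 \right)}) = - (-3874 + \left(-58\right)^{2}) = - (-3874 + 3364) = \left(-1\right) \left(-510\right) = 510$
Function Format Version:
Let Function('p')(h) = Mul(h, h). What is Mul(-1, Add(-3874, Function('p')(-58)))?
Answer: 510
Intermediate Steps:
Function('p')(h) = Pow(h, 2)
Mul(-1, Add(-3874, Function('p')(-58))) = Mul(-1, Add(-3874, Pow(-58, 2))) = Mul(-1, Add(-3874, 3364)) = Mul(-1, -510) = 510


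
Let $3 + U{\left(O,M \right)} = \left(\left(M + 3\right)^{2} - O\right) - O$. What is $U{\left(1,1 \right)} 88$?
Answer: $968$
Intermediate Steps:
$U{\left(O,M \right)} = -3 + \left(3 + M\right)^{2} - 2 O$ ($U{\left(O,M \right)} = -3 - \left(- \left(M + 3\right)^{2} + 2 O\right) = -3 - \left(- \left(3 + M\right)^{2} + 2 O\right) = -3 + \left(3 + M\right)^{2} - 2 O$)
$U{\left(1,1 \right)} 88 = \left(-3 + \left(3 + 1\right)^{2} - 2\right) 88 = \left(-3 + 4^{2} - 2\right) 88 = \left(-3 + 16 - 2\right) 88 = 11 \cdot 88 = 968$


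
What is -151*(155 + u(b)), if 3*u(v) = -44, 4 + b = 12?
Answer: -63571/3 ≈ -21190.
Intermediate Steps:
b = 8 (b = -4 + 12 = 8)
u(v) = -44/3 (u(v) = (⅓)*(-44) = -44/3)
-151*(155 + u(b)) = -151*(155 - 44/3) = -151*421/3 = -63571/3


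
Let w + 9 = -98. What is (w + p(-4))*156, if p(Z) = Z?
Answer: -17316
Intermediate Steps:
w = -107 (w = -9 - 98 = -107)
(w + p(-4))*156 = (-107 - 4)*156 = -111*156 = -17316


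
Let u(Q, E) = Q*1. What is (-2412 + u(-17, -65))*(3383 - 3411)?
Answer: 68012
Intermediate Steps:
u(Q, E) = Q
(-2412 + u(-17, -65))*(3383 - 3411) = (-2412 - 17)*(3383 - 3411) = -2429*(-28) = 68012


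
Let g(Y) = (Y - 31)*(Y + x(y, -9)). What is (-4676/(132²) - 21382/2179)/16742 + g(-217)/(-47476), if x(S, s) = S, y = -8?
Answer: -201630581330797/171464368221432 ≈ -1.1759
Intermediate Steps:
g(Y) = (-31 + Y)*(-8 + Y) (g(Y) = (Y - 31)*(Y - 8) = (-31 + Y)*(-8 + Y))
(-4676/(132²) - 21382/2179)/16742 + g(-217)/(-47476) = (-4676/(132²) - 21382/2179)/16742 + (248 + (-217)² - 39*(-217))/(-47476) = (-4676/17424 - 21382*1/2179)*(1/16742) + (248 + 47089 + 8463)*(-1/47476) = (-4676*1/17424 - 21382/2179)*(1/16742) + 55800*(-1/47476) = (-1169/4356 - 21382/2179)*(1/16742) - 13950/11869 = -95687243/9491724*1/16742 - 13950/11869 = -95687243/158910443208 - 13950/11869 = -201630581330797/171464368221432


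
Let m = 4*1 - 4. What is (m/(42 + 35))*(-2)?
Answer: 0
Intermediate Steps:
m = 0 (m = 4 - 4 = 0)
(m/(42 + 35))*(-2) = (0/(42 + 35))*(-2) = (0/77)*(-2) = ((1/77)*0)*(-2) = 0*(-2) = 0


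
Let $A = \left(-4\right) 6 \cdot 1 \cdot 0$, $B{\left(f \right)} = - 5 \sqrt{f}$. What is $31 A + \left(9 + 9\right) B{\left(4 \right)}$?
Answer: $-180$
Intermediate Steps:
$A = 0$ ($A = \left(-24\right) 0 = 0$)
$31 A + \left(9 + 9\right) B{\left(4 \right)} = 31 \cdot 0 + \left(9 + 9\right) \left(- 5 \sqrt{4}\right) = 0 + 18 \left(\left(-5\right) 2\right) = 0 + 18 \left(-10\right) = 0 - 180 = -180$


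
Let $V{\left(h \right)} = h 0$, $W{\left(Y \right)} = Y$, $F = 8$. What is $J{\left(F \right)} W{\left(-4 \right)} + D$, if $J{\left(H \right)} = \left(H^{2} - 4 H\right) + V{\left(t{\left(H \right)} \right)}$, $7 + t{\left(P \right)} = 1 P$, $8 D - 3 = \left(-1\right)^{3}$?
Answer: $- \frac{511}{4} \approx -127.75$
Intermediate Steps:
$D = \frac{1}{4}$ ($D = \frac{3}{8} + \frac{\left(-1\right)^{3}}{8} = \frac{3}{8} + \frac{1}{8} \left(-1\right) = \frac{3}{8} - \frac{1}{8} = \frac{1}{4} \approx 0.25$)
$t{\left(P \right)} = -7 + P$ ($t{\left(P \right)} = -7 + 1 P = -7 + P$)
$V{\left(h \right)} = 0$
$J{\left(H \right)} = H^{2} - 4 H$ ($J{\left(H \right)} = \left(H^{2} - 4 H\right) + 0 = H^{2} - 4 H$)
$J{\left(F \right)} W{\left(-4 \right)} + D = 8 \left(-4 + 8\right) \left(-4\right) + \frac{1}{4} = 8 \cdot 4 \left(-4\right) + \frac{1}{4} = 32 \left(-4\right) + \frac{1}{4} = -128 + \frac{1}{4} = - \frac{511}{4}$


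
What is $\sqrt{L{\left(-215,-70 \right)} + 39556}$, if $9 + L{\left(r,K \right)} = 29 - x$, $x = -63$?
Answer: $\sqrt{39639} \approx 199.1$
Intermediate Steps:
$L{\left(r,K \right)} = 83$ ($L{\left(r,K \right)} = -9 + \left(29 - -63\right) = -9 + \left(29 + 63\right) = -9 + 92 = 83$)
$\sqrt{L{\left(-215,-70 \right)} + 39556} = \sqrt{83 + 39556} = \sqrt{39639}$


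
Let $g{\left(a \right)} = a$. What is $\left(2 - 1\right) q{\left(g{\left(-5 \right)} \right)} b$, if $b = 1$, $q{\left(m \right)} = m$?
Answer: $-5$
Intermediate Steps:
$\left(2 - 1\right) q{\left(g{\left(-5 \right)} \right)} b = \left(2 - 1\right) \left(-5\right) 1 = 1 \left(-5\right) 1 = \left(-5\right) 1 = -5$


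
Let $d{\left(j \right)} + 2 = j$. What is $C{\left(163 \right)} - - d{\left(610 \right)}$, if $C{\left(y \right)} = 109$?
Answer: $717$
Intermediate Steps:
$d{\left(j \right)} = -2 + j$
$C{\left(163 \right)} - - d{\left(610 \right)} = 109 - - (-2 + 610) = 109 - \left(-1\right) 608 = 109 - -608 = 109 + 608 = 717$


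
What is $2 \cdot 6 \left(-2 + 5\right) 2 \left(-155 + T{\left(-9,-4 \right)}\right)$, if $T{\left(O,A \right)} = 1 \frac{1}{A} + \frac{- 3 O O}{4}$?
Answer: $-15552$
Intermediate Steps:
$T{\left(O,A \right)} = \frac{1}{A} - \frac{3 O^{2}}{4}$ ($T{\left(O,A \right)} = \frac{1}{A} + - 3 O^{2} \cdot \frac{1}{4} = \frac{1}{A} - \frac{3 O^{2}}{4}$)
$2 \cdot 6 \left(-2 + 5\right) 2 \left(-155 + T{\left(-9,-4 \right)}\right) = 2 \cdot 6 \left(-2 + 5\right) 2 \left(-155 + \left(\frac{1}{-4} - \frac{3 \left(-9\right)^{2}}{4}\right)\right) = 12 \cdot 3 \cdot 2 \left(-155 - 61\right) = 12 \cdot 6 \left(-155 - 61\right) = 72 \left(-155 - 61\right) = 72 \left(-216\right) = -15552$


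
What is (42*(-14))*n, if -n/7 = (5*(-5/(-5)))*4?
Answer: 82320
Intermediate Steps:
n = -140 (n = -7*5*(-5/(-5))*4 = -7*5*(-5*(-⅕))*4 = -7*5*1*4 = -35*4 = -7*20 = -140)
(42*(-14))*n = (42*(-14))*(-140) = -588*(-140) = 82320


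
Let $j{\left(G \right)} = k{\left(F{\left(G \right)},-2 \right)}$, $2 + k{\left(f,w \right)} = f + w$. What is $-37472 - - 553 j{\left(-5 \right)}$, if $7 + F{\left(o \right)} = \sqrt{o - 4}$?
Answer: $-43555 + 1659 i \approx -43555.0 + 1659.0 i$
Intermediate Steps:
$F{\left(o \right)} = -7 + \sqrt{-4 + o}$ ($F{\left(o \right)} = -7 + \sqrt{o - 4} = -7 + \sqrt{-4 + o}$)
$k{\left(f,w \right)} = -2 + f + w$ ($k{\left(f,w \right)} = -2 + \left(f + w\right) = -2 + f + w$)
$j{\left(G \right)} = -11 + \sqrt{-4 + G}$ ($j{\left(G \right)} = -2 + \left(-7 + \sqrt{-4 + G}\right) - 2 = -11 + \sqrt{-4 + G}$)
$-37472 - - 553 j{\left(-5 \right)} = -37472 - - 553 \left(-11 + \sqrt{-4 - 5}\right) = -37472 - - 553 \left(-11 + \sqrt{-9}\right) = -37472 - - 553 \left(-11 + 3 i\right) = -37472 - \left(6083 - 1659 i\right) = -43555 + 1659 i$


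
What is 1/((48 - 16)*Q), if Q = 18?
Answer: 1/576 ≈ 0.0017361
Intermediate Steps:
1/((48 - 16)*Q) = 1/((48 - 16)*18) = 1/(32*18) = 1/576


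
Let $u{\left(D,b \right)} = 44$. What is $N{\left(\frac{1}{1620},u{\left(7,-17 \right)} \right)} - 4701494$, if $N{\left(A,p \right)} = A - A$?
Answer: $-4701494$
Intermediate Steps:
$N{\left(A,p \right)} = 0$
$N{\left(\frac{1}{1620},u{\left(7,-17 \right)} \right)} - 4701494 = 0 - 4701494 = -4701494$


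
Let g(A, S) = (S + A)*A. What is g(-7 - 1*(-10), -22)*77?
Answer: -4389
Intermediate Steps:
g(A, S) = A*(A + S) (g(A, S) = (A + S)*A = A*(A + S))
g(-7 - 1*(-10), -22)*77 = ((-7 - 1*(-10))*((-7 - 1*(-10)) - 22))*77 = ((-7 + 10)*((-7 + 10) - 22))*77 = (3*(3 - 22))*77 = (3*(-19))*77 = -57*77 = -4389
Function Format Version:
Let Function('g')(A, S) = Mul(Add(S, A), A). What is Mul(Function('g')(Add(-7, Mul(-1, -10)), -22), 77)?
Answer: -4389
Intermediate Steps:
Function('g')(A, S) = Mul(A, Add(A, S)) (Function('g')(A, S) = Mul(Add(A, S), A) = Mul(A, Add(A, S)))
Mul(Function('g')(Add(-7, Mul(-1, -10)), -22), 77) = Mul(Mul(Add(-7, Mul(-1, -10)), Add(Add(-7, Mul(-1, -10)), -22)), 77) = Mul(Mul(Add(-7, 10), Add(Add(-7, 10), -22)), 77) = Mul(Mul(3, Add(3, -22)), 77) = Mul(Mul(3, -19), 77) = Mul(-57, 77) = -4389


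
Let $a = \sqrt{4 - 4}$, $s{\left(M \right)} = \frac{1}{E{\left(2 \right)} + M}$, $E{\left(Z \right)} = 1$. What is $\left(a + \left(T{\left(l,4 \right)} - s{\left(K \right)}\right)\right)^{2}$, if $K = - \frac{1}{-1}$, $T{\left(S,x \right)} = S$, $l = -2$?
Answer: $\frac{25}{4} \approx 6.25$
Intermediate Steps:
$K = 1$ ($K = \left(-1\right) \left(-1\right) = 1$)
$s{\left(M \right)} = \frac{1}{1 + M}$
$a = 0$ ($a = \sqrt{0} = 0$)
$\left(a + \left(T{\left(l,4 \right)} - s{\left(K \right)}\right)\right)^{2} = \left(0 - \left(2 + \frac{1}{1 + 1}\right)\right)^{2} = \left(0 - \frac{5}{2}\right)^{2} = \left(- \frac{5}{2}\right)^{2} = \frac{25}{4}$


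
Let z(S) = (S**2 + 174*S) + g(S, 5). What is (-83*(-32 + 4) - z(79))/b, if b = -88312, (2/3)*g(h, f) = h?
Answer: 35563/176624 ≈ 0.20135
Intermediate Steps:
g(h, f) = 3*h/2
z(S) = S**2 + 351*S/2 (z(S) = (S**2 + 174*S) + 3*S/2 = S**2 + 351*S/2)
(-83*(-32 + 4) - z(79))/b = (-83*(-32 + 4) - 79*(351 + 2*79)/2)/(-88312) = (-83*(-28) - 79*(351 + 158)/2)*(-1/88312) = (2324 - 79*509/2)*(-1/88312) = (2324 - 1*40211/2)*(-1/88312) = (2324 - 40211/2)*(-1/88312) = -35563/2*(-1/88312) = 35563/176624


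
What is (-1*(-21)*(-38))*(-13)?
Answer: 10374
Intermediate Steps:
(-1*(-21)*(-38))*(-13) = (21*(-38))*(-13) = -798*(-13) = 10374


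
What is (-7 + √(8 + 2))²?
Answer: (7 - √10)² ≈ 14.728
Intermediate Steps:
(-7 + √(8 + 2))² = (-7 + √10)²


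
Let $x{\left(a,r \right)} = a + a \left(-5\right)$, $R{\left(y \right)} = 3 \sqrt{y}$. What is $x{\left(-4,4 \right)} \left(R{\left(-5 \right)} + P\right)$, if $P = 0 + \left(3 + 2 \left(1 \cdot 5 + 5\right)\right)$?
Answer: $368 + 48 i \sqrt{5} \approx 368.0 + 107.33 i$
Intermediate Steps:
$x{\left(a,r \right)} = - 4 a$ ($x{\left(a,r \right)} = a - 5 a = - 4 a$)
$P = 23$ ($P = 0 + \left(3 + 2 \left(5 + 5\right)\right) = 0 + \left(3 + 2 \cdot 10\right) = 0 + \left(3 + 20\right) = 0 + 23 = 23$)
$x{\left(-4,4 \right)} \left(R{\left(-5 \right)} + P\right) = \left(-4\right) \left(-4\right) \left(3 \sqrt{-5} + 23\right) = 16 \left(3 i \sqrt{5} + 23\right) = 16 \left(23 + 3 i \sqrt{5}\right) = 368 + 48 i \sqrt{5}$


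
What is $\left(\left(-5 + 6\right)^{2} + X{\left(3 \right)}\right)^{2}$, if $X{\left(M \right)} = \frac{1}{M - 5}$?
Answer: $\frac{1}{4} \approx 0.25$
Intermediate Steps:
$X{\left(M \right)} = \frac{1}{-5 + M}$
$\left(\left(-5 + 6\right)^{2} + X{\left(3 \right)}\right)^{2} = \left(\left(-5 + 6\right)^{2} + \frac{1}{-5 + 3}\right)^{2} = \left(1^{2} + \frac{1}{-2}\right)^{2} = \left(1 - \frac{1}{2}\right)^{2} = \left(\frac{1}{2}\right)^{2} = \frac{1}{4}$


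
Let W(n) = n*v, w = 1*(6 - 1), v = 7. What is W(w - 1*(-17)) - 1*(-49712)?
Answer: 49866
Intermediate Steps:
w = 5 (w = 1*5 = 5)
W(n) = 7*n (W(n) = n*7 = 7*n)
W(w - 1*(-17)) - 1*(-49712) = 7*(5 - 1*(-17)) - 1*(-49712) = 7*(5 + 17) + 49712 = 7*22 + 49712 = 154 + 49712 = 49866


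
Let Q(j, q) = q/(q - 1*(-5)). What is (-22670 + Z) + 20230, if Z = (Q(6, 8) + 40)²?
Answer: -133576/169 ≈ -790.39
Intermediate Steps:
Q(j, q) = q/(5 + q) (Q(j, q) = q/(q + 5) = q/(5 + q))
Z = 278784/169 (Z = (8/(5 + 8) + 40)² = (8/13 + 40)² = (528/13)² = 278784/169 ≈ 1649.6)
(-22670 + Z) + 20230 = (-22670 + 278784/169) + 20230 = -3552446/169 + 20230 = -133576/169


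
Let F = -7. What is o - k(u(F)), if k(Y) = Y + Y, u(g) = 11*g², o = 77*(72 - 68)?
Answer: -770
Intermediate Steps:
o = 308 (o = 77*4 = 308)
k(Y) = 2*Y
o - k(u(F)) = 308 - 2*11*(-7)² = 308 - 2*11*49 = 308 - 2*539 = 308 - 1*1078 = 308 - 1078 = -770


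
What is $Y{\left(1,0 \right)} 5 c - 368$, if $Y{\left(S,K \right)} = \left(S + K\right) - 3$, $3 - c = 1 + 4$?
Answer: $-348$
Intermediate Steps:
$c = -2$ ($c = 3 - \left(1 + 4\right) = 3 - 5 = -2$)
$Y{\left(S,K \right)} = -3 + K + S$ ($Y{\left(S,K \right)} = \left(K + S\right) + \left(-3 + 0\right) = \left(K + S\right) - 3 = -3 + K + S$)
$Y{\left(1,0 \right)} 5 c - 368 = \left(-3 + 0 + 1\right) 5 \left(-2\right) - 368 = \left(-2\right) 5 \left(-2\right) - 368 = \left(-10\right) \left(-2\right) - 368 = 20 - 368 = -348$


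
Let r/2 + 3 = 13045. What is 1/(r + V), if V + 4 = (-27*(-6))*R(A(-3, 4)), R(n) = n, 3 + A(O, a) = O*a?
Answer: 1/23650 ≈ 4.2283e-5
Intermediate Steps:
r = 26084 (r = -6 + 2*13045 = -6 + 26090 = 26084)
A(O, a) = -3 + O*a
V = -2434 (V = -4 + (-27*(-6))*(-3 - 3*4) = -4 + 162*(-3 - 12) = -4 + 162*(-15) = -4 - 2430 = -2434)
1/(r + V) = 1/(26084 - 2434) = 1/23650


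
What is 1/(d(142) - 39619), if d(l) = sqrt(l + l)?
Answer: -39619/1569664877 - 2*sqrt(71)/1569664877 ≈ -2.5251e-5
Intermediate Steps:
d(l) = sqrt(2)*sqrt(l) (d(l) = sqrt(2*l) = sqrt(2)*sqrt(l))
1/(d(142) - 39619) = 1/(sqrt(2)*sqrt(142) - 39619) = 1/(2*sqrt(71) - 39619) = 1/(-39619 + 2*sqrt(71))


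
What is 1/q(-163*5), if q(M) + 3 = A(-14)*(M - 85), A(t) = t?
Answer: 1/12597 ≈ 7.9384e-5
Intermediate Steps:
q(M) = 1187 - 14*M (q(M) = -3 - 14*(M - 85) = -3 - 14*(-85 + M) = -3 + (1190 - 14*M) = 1187 - 14*M)
1/q(-163*5) = 1/(1187 - (-2282)*5) = 1/(1187 - 14*(-815)) = 1/(1187 + 11410) = 1/12597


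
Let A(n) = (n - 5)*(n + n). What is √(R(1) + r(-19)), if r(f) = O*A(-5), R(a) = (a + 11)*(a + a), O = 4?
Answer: 2*√106 ≈ 20.591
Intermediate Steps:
A(n) = 2*n*(-5 + n) (A(n) = (-5 + n)*(2*n) = 2*n*(-5 + n))
R(a) = 2*a*(11 + a) (R(a) = (11 + a)*(2*a) = 2*a*(11 + a))
r(f) = 400 (r(f) = 4*(2*(-5)*(-5 - 5)) = 4*(2*(-5)*(-10)) = 4*100 = 400)
√(R(1) + r(-19)) = √(2*1*(11 + 1) + 400) = √(2*1*12 + 400) = √(24 + 400) = √424 = 2*√106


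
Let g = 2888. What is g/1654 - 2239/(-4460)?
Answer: 8291893/3688420 ≈ 2.2481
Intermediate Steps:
g/1654 - 2239/(-4460) = 2888/1654 - 2239/(-4460) = 2888*(1/1654) - 2239*(-1/4460) = 1444/827 + 2239/4460 = 8291893/3688420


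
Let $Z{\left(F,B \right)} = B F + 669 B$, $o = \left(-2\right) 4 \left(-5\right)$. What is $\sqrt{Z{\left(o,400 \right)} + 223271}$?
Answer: $3 \sqrt{56319} \approx 711.95$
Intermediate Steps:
$o = 40$ ($o = \left(-8\right) \left(-5\right) = 40$)
$Z{\left(F,B \right)} = 669 B + B F$
$\sqrt{Z{\left(o,400 \right)} + 223271} = \sqrt{400 \left(669 + 40\right) + 223271} = \sqrt{400 \cdot 709 + 223271} = \sqrt{283600 + 223271} = \sqrt{506871} = 3 \sqrt{56319}$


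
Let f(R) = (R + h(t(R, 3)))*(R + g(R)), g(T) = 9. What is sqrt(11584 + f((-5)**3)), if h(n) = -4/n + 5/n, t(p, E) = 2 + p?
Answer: 16*sqrt(1541559)/123 ≈ 161.51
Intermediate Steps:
h(n) = 1/n
f(R) = (9 + R)*(R + 1/(2 + R)) (f(R) = (R + 1/(2 + R))*(R + 9) = (R + 1/(2 + R))*(9 + R) = (9 + R)*(R + 1/(2 + R)))
sqrt(11584 + f((-5)**3)) = sqrt(11584 + (9 + (-5)**3 + (-5)**3*(2 + (-5)**3)*(9 + (-5)**3))/(2 + (-5)**3)) = sqrt(11584 + (9 - 125 - 125*(2 - 125)*(9 - 125))/(2 - 125)) = sqrt(11584 + (9 - 125 - 125*(-123)*(-116))/(-123)) = sqrt(11584 - (9 - 125 - 1783500)/123) = sqrt(11584 - 1/123*(-1783616)) = sqrt(11584 + 1783616/123) = sqrt(3208448/123) = 16*sqrt(1541559)/123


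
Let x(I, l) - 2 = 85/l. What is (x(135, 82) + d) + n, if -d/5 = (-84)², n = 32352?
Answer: -239847/82 ≈ -2925.0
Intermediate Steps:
x(I, l) = 2 + 85/l
d = -35280 (d = -5*(-84)² = -5*7056 = -35280)
(x(135, 82) + d) + n = ((2 + 85/82) - 35280) + 32352 = (249/82 - 35280) + 32352 = -2892711/82 + 32352 = -239847/82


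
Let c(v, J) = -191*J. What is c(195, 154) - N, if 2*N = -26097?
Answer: -32731/2 ≈ -16366.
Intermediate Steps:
N = -26097/2 (N = (1/2)*(-26097) = -26097/2 ≈ -13049.)
c(195, 154) - N = -191*154 - 1*(-26097/2) = -29414 + 26097/2 = -32731/2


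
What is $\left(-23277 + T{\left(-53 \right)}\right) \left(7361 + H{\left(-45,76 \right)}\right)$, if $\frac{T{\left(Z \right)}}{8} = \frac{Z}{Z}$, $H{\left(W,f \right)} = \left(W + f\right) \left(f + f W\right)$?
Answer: $2240874507$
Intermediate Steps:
$H{\left(W,f \right)} = \left(W + f\right) \left(f + W f\right)$
$T{\left(Z \right)} = 8$ ($T{\left(Z \right)} = 8 \frac{Z}{Z} = 8 \cdot 1 = 8$)
$\left(-23277 + T{\left(-53 \right)}\right) \left(7361 + H{\left(-45,76 \right)}\right) = \left(-23277 + 8\right) \left(7361 + 76 \left(-45 + 76 + \left(-45\right)^{2} - 3420\right)\right) = - 23269 \left(7361 + 76 \left(-45 + 76 + 2025 - 3420\right)\right) = - 23269 \left(7361 + 76 \left(-1364\right)\right) = - 23269 \left(7361 - 103664\right) = \left(-23269\right) \left(-96303\right) = 2240874507$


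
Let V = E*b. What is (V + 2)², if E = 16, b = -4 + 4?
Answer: 4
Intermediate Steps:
b = 0
V = 0 (V = 16*0 = 0)
(V + 2)² = (0 + 2)² = 2² = 4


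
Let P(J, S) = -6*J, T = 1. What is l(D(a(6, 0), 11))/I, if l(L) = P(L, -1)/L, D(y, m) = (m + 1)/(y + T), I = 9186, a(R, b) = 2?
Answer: -1/1531 ≈ -0.00065317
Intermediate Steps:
D(y, m) = (1 + m)/(1 + y) (D(y, m) = (m + 1)/(y + 1) = (1 + m)/(1 + y))
l(L) = -6 (l(L) = (-6*L)/L = -6)
l(D(a(6, 0), 11))/I = -6/9186 = -6*1/9186 = -1/1531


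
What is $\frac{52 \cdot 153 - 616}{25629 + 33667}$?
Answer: $\frac{1835}{14824} \approx 0.12379$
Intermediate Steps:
$\frac{52 \cdot 153 - 616}{25629 + 33667} = \frac{7956 - 616}{59296} = 7340 \cdot \frac{1}{59296} = \frac{1835}{14824}$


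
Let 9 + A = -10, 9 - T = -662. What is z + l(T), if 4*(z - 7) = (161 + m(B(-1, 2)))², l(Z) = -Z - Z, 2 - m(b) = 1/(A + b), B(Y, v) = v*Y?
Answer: 2342209/441 ≈ 5311.1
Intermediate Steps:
T = 671 (T = 9 - 1*(-662) = 9 + 662 = 671)
A = -19 (A = -9 - 10 = -19)
B(Y, v) = Y*v
m(b) = 2 - 1/(-19 + b)
l(Z) = -2*Z
z = 2934031/441 (z = 7 + (161 + (-39 + 2*(-1*2))/(-19 - 1*2))²/4 = 7 + (161 + (-39 + 2*(-2))/(-19 - 2))²/4 = 7 + (161 + (-39 - 4)/(-21))²/4 = 7 + (161 - 1/21*(-43))²/4 = 7 + (161 + 43/21)²/4 = 7 + (3424/21)²/4 = 7 + (¼)*(11723776/441) = 7 + 2930944/441 = 2934031/441 ≈ 6653.1)
z + l(T) = 2934031/441 - 2*671 = 2934031/441 - 1342 = 2342209/441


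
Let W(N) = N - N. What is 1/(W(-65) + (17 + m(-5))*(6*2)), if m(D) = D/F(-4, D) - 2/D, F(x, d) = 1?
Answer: 5/744 ≈ 0.0067204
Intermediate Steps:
m(D) = D - 2/D (m(D) = D/1 - 2/D = D*1 - 2/D = D - 2/D)
W(N) = 0
1/(W(-65) + (17 + m(-5))*(6*2)) = 1/(0 + (17 + (-5 - 2/(-5)))*(6*2)) = 1/(0 + (17 + (-5 - 2*(-1/5)))*12) = 1/(0 + (17 + (-5 + 2/5))*12) = 1/(0 + (17 - 23/5)*12) = 1/(0 + (62/5)*12) = 1/(0 + 744/5) = 1/(744/5) = 5/744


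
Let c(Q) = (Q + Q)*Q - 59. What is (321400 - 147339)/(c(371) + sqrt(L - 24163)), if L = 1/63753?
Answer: 3054125117713059/4829144641286675 - 174061*I*sqrt(98209184688714)/4829144641286675 ≈ 0.63244 - 0.0003572*I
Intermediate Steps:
c(Q) = -59 + 2*Q**2 (c(Q) = (2*Q)*Q - 59 = 2*Q**2 - 59 = -59 + 2*Q**2)
L = 1/63753 ≈ 1.5686e-5
(321400 - 147339)/(c(371) + sqrt(L - 24163)) = (321400 - 147339)/((-59 + 2*371**2) + sqrt(1/63753 - 24163)) = 174061/((-59 + 2*137641) + sqrt(-1540463738/63753)) = 174061/((-59 + 275282) + I*sqrt(98209184688714)/63753) = 174061/(275223 + I*sqrt(98209184688714)/63753)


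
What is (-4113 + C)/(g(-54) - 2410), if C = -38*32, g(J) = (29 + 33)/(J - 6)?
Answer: 159870/72331 ≈ 2.2103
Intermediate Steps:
g(J) = 62/(-6 + J)
C = -1216
(-4113 + C)/(g(-54) - 2410) = (-4113 - 1216)/(62/(-6 - 54) - 2410) = -5329/(62/(-60) - 2410) = -5329/(62*(-1/60) - 2410) = -5329/(-31/30 - 2410) = -5329/(-72331/30) = -5329*(-30/72331) = 159870/72331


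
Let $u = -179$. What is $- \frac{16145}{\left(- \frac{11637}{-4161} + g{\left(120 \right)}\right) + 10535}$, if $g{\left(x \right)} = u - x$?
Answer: $- \frac{22393115}{14201211} \approx -1.5768$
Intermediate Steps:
$g{\left(x \right)} = -179 - x$
$- \frac{16145}{\left(- \frac{11637}{-4161} + g{\left(120 \right)}\right) + 10535} = - \frac{16145}{\left(- \frac{11637}{-4161} - 299\right) + 10535} = - \frac{16145}{\left(\left(-11637\right) \left(- \frac{1}{4161}\right) - 299\right) + 10535} = - \frac{16145}{\left(\frac{3879}{1387} - 299\right) + 10535} = - \frac{16145}{- \frac{410834}{1387} + 10535} = - \frac{16145}{\frac{14201211}{1387}} = \left(-16145\right) \frac{1387}{14201211} = - \frac{22393115}{14201211}$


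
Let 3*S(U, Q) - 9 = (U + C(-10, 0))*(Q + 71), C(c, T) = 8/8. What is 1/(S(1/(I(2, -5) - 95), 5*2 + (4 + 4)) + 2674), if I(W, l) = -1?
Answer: 288/779431 ≈ 0.00036950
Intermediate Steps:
C(c, T) = 1 (C(c, T) = 8*(1/8) = 1)
S(U, Q) = 3 + (1 + U)*(71 + Q)/3 (S(U, Q) = 3 + ((U + 1)*(Q + 71))/3 = 3 + ((1 + U)*(71 + Q))/3 = 3 + (1 + U)*(71 + Q)/3)
1/(S(1/(I(2, -5) - 95), 5*2 + (4 + 4)) + 2674) = 1/((80/3 + (5*2 + (4 + 4))/3 + 71/(3*(-1 - 95)) + (5*2 + (4 + 4))/(3*(-1 - 95))) + 2674) = 1/((80/3 + (10 + 8)/3 + (71/3)/(-96) + (1/3)*(10 + 8)/(-96)) + 2674) = 1/((80/3 + (1/3)*18 + (71/3)*(-1/96) + (1/3)*18*(-1/96)) + 2674) = 1/((80/3 + 6 - 71/288 - 1/16) + 2674) = 1/(9319/288 + 2674) = 1/(779431/288) = 288/779431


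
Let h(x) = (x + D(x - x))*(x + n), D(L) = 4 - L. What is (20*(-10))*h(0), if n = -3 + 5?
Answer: -1600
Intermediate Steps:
n = 2
h(x) = (2 + x)*(4 + x) (h(x) = (x + (4 - (x - x)))*(x + 2) = (x + (4 - 1*0))*(2 + x) = (x + (4 + 0))*(2 + x) = (x + 4)*(2 + x) = (4 + x)*(2 + x) = (2 + x)*(4 + x))
(20*(-10))*h(0) = (20*(-10))*(8 + 0² + 6*0) = -200*(8 + 0 + 0) = -200*8 = -1600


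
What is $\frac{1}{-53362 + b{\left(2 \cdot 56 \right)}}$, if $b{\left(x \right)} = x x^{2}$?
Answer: $\frac{1}{1351566} \approx 7.3988 \cdot 10^{-7}$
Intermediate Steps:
$b{\left(x \right)} = x^{3}$
$\frac{1}{-53362 + b{\left(2 \cdot 56 \right)}} = \frac{1}{-53362 + \left(2 \cdot 56\right)^{3}} = \frac{1}{-53362 + 112^{3}} = \frac{1}{-53362 + 1404928} = \frac{1}{1351566}$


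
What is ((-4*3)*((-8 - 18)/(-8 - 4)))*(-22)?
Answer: 572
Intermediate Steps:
((-4*3)*((-8 - 18)/(-8 - 4)))*(-22) = -(-312)/(-12)*(-22) = -(-312)*(-1)/12*(-22) = -12*13/6*(-22) = -26*(-22) = 572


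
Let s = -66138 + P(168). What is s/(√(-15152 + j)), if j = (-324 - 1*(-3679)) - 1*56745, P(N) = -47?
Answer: 66185*I*√68542/68542 ≈ 252.8*I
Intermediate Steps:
s = -66185 (s = -66138 - 47 = -66185)
j = -53390 (j = (-324 + 3679) - 56745 = 3355 - 56745 = -53390)
s/(√(-15152 + j)) = -66185/√(-15152 - 53390) = -66185*(-I*√68542/68542) = -(-66185)*I*√68542/68542 = 66185*I*√68542/68542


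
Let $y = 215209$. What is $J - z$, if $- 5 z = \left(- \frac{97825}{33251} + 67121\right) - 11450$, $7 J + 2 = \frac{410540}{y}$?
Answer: $\frac{68011895667538}{6108707465} \approx 11134.0$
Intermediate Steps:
$J = - \frac{19878}{1506463}$ ($J = - \frac{2}{7} + \frac{410540 \cdot \frac{1}{215209}}{7} = - \frac{2}{7} + \frac{1}{7} \cdot \frac{410540}{215209} = - \frac{2}{7} + \frac{410540}{1506463} = - \frac{19878}{1506463} \approx -0.013195$)
$z = - \frac{1851018596}{166255}$ ($z = - \frac{\left(- \frac{97825}{33251} + 67121\right) - 11450}{5} = - \frac{\frac{2231742546}{33251} - 11450}{5} = \left(- \frac{1}{5}\right) \frac{1851018596}{33251} = - \frac{1851018596}{166255} \approx -11134.0$)
$J - z = - \frac{19878}{1506463} - - \frac{1851018596}{166255} = - \frac{19878}{1506463} + \frac{1851018596}{166255} = \frac{68011895667538}{6108707465}$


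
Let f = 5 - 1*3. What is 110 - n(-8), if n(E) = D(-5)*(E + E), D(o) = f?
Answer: 142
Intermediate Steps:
f = 2 (f = 5 - 3 = 2)
D(o) = 2
n(E) = 4*E (n(E) = 2*(E + E) = 2*(2*E) = 4*E)
110 - n(-8) = 110 - 4*(-8) = 110 - 1*(-32) = 110 + 32 = 142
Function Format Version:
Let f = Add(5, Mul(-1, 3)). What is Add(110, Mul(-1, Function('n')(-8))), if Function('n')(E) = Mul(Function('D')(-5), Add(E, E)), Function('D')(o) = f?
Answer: 142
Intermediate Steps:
f = 2 (f = Add(5, -3) = 2)
Function('D')(o) = 2
Function('n')(E) = Mul(4, E) (Function('n')(E) = Mul(2, Add(E, E)) = Mul(2, Mul(2, E)) = Mul(4, E))
Add(110, Mul(-1, Function('n')(-8))) = Add(110, Mul(-1, Mul(4, -8))) = Add(110, Mul(-1, -32)) = Add(110, 32) = 142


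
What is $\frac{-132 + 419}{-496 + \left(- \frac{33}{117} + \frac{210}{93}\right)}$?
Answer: $- \frac{49569}{85325} \approx -0.58094$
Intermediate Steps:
$\frac{-132 + 419}{-496 + \left(- \frac{33}{117} + \frac{210}{93}\right)} = \frac{287}{-496 + \left(\left(-33\right) \frac{1}{117} + 210 \cdot \frac{1}{93}\right)} = \frac{287}{-496 + \left(- \frac{11}{39} + \frac{70}{31}\right)} = \frac{287}{-496 + \frac{2389}{1209}} = \frac{287}{- \frac{597275}{1209}} = 287 \left(- \frac{1209}{597275}\right) = - \frac{49569}{85325}$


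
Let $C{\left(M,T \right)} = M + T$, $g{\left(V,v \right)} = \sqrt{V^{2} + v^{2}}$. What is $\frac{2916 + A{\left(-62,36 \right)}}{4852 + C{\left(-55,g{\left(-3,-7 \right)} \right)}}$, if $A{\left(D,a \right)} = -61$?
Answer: $\frac{13695435}{23011151} - \frac{2855 \sqrt{58}}{23011151} \approx 0.59422$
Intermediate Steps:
$\frac{2916 + A{\left(-62,36 \right)}}{4852 + C{\left(-55,g{\left(-3,-7 \right)} \right)}} = \frac{2916 - 61}{4852 - \left(55 - \sqrt{\left(-3\right)^{2} + \left(-7\right)^{2}}\right)} = \frac{2855}{4852 - \left(55 - \sqrt{9 + 49}\right)} = \frac{2855}{4852 - \left(55 - \sqrt{58}\right)} = \frac{2855}{4797 + \sqrt{58}}$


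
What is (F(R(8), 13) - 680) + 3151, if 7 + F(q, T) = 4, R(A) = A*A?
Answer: 2468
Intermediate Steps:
R(A) = A²
F(q, T) = -3 (F(q, T) = -7 + 4 = -3)
(F(R(8), 13) - 680) + 3151 = (-3 - 680) + 3151 = -683 + 3151 = 2468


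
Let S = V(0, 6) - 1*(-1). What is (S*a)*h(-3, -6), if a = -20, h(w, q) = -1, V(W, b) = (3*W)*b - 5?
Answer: -80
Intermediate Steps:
V(W, b) = -5 + 3*W*b (V(W, b) = 3*W*b - 5 = -5 + 3*W*b)
S = -4 (S = (-5 + 3*0*6) - 1*(-1) = (-5 + 0) + 1 = -5 + 1 = -4)
(S*a)*h(-3, -6) = -4*(-20)*(-1) = 80*(-1) = -80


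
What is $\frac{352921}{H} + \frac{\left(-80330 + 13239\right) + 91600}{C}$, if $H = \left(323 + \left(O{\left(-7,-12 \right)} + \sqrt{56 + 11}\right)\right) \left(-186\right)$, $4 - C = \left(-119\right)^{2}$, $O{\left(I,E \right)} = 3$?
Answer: $- \frac{117387047416}{15537208401} + \frac{352921 \sqrt{67}}{19754874} \approx -7.409$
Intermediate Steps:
$C = -14157$ ($C = 4 - \left(-119\right)^{2} = 4 - 14161 = -14157$)
$H = -60636 - 186 \sqrt{67}$ ($H = \left(323 + \left(3 + \sqrt{56 + 11}\right)\right) \left(-186\right) = \left(323 + \left(3 + \sqrt{67}\right)\right) \left(-186\right) = \left(326 + \sqrt{67}\right) \left(-186\right) = -60636 - 186 \sqrt{67} \approx -62159.0$)
$\frac{352921}{H} + \frac{\left(-80330 + 13239\right) + 91600}{C} = \frac{352921}{-60636 - 186 \sqrt{67}} + \frac{\left(-80330 + 13239\right) + 91600}{-14157} = \frac{352921}{-60636 - 186 \sqrt{67}} + \left(-67091 + 91600\right) \left(- \frac{1}{14157}\right) = \frac{352921}{-60636 - 186 \sqrt{67}} + 24509 \left(- \frac{1}{14157}\right) = \frac{352921}{-60636 - 186 \sqrt{67}} - \frac{24509}{14157} = - \frac{24509}{14157} + \frac{352921}{-60636 - 186 \sqrt{67}}$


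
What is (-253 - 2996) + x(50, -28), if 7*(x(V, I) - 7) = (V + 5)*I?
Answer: -3462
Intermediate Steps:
x(V, I) = 7 + I*(5 + V)/7 (x(V, I) = 7 + ((V + 5)*I)/7 = 7 + ((5 + V)*I)/7 = 7 + (I*(5 + V))/7 = 7 + I*(5 + V)/7)
(-253 - 2996) + x(50, -28) = (-253 - 2996) + (7 + (5/7)*(-28) + (⅐)*(-28)*50) = -3249 + (7 - 20 - 200) = -3249 - 213 = -3462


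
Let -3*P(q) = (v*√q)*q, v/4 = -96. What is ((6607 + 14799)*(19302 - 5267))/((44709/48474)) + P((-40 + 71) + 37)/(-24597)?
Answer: 693485686740/2129 - 17408*√17/24597 ≈ 3.2573e+8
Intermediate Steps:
v = -384 (v = 4*(-96) = -384)
P(q) = 128*q^(3/2) (P(q) = -(-384*√q)*q/3 = -(-128)*q^(3/2) = 128*q^(3/2))
((6607 + 14799)*(19302 - 5267))/((44709/48474)) + P((-40 + 71) + 37)/(-24597) = ((6607 + 14799)*(19302 - 5267))/((44709/48474)) + (128*((-40 + 71) + 37)^(3/2))/(-24597) = (21406*14035)/((44709*(1/48474))) + (128*(31 + 37)^(3/2))*(-1/24597) = 300433210/(14903/16158) + (128*68^(3/2))*(-1/24597) = 300433210*(16158/14903) + (128*(136*√17))*(-1/24597) = 693485686740/2129 + (17408*√17)*(-1/24597) = 693485686740/2129 - 17408*√17/24597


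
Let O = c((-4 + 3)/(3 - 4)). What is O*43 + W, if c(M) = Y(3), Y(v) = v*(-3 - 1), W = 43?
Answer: -473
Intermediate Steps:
Y(v) = -4*v (Y(v) = v*(-4) = -4*v)
c(M) = -12 (c(M) = -4*3 = -12)
O = -12
O*43 + W = -12*43 + 43 = -516 + 43 = -473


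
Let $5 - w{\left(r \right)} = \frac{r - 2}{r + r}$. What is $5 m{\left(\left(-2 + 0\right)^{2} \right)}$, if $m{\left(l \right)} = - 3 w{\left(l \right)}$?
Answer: $- \frac{285}{4} \approx -71.25$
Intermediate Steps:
$w{\left(r \right)} = 5 - \frac{-2 + r}{2 r}$ ($w{\left(r \right)} = 5 - \frac{r - 2}{r + r} = 5 - \frac{-2 + r}{2 r}$)
$m{\left(l \right)} = - \frac{27}{2} - \frac{3}{l}$ ($m{\left(l \right)} = - 3 \left(\frac{9}{2} + \frac{1}{l}\right) = - \frac{27}{2} - \frac{3}{l}$)
$5 m{\left(\left(-2 + 0\right)^{2} \right)} = 5 \left(- \frac{27}{2} - \frac{3}{\left(-2 + 0\right)^{2}}\right) = 5 \left(- \frac{27}{2} - \frac{3}{\left(-2\right)^{2}}\right) = 5 \left(- \frac{27}{2} - \frac{3}{4}\right) = 5 \left(- \frac{57}{4}\right) = - \frac{285}{4}$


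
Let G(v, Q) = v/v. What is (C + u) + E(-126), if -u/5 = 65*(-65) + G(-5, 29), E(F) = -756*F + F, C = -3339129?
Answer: -3222879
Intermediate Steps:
G(v, Q) = 1
E(F) = -755*F
u = 21120 (u = -5*(65*(-65) + 1) = -5*(-4225 + 1) = -5*(-4224) = 21120)
(C + u) + E(-126) = (-3339129 + 21120) - 755*(-126) = -3318009 + 95130 = -3222879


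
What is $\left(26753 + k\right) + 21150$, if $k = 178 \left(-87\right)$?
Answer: $32417$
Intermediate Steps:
$k = -15486$
$\left(26753 + k\right) + 21150 = \left(26753 - 15486\right) + 21150 = 11267 + 21150 = 32417$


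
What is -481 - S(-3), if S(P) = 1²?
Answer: -482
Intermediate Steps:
S(P) = 1
-481 - S(-3) = -481 - 1*1 = -481 - 1 = -482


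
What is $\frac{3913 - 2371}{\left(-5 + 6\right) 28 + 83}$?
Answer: $\frac{514}{37} \approx 13.892$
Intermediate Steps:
$\frac{3913 - 2371}{\left(-5 + 6\right) 28 + 83} = \frac{1542}{1 \cdot 28 + 83} = \frac{1542}{28 + 83} = \frac{1542}{111} = 1542 \cdot \frac{1}{111} = \frac{514}{37}$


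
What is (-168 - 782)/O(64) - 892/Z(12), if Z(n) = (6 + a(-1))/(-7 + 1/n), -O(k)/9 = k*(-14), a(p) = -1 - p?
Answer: 1381847/1344 ≈ 1028.2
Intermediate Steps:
O(k) = 126*k (O(k) = -9*k*(-14) = -(-126)*k = 126*k)
Z(n) = 6/(-7 + 1/n) (Z(n) = (6 + (-1 - 1*(-1)))/(-7 + 1/n) = (6 + (-1 + 1))/(-7 + 1/n) = (6 + 0)/(-7 + 1/n) = 6/(-7 + 1/n))
(-168 - 782)/O(64) - 892/Z(12) = (-168 - 782)/((126*64)) - 892/((-6*12/(-1 + 7*12))) = -950/8064 - 892/((-6*12/(-1 + 84))) = -950*1/8064 - 892/((-6*12/83)) = -475/4032 - 892/((-6*12*1/83)) = -475/4032 - 892/(-72/83) = -475/4032 - 892*(-83/72) = -475/4032 + 18509/18 = 1381847/1344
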